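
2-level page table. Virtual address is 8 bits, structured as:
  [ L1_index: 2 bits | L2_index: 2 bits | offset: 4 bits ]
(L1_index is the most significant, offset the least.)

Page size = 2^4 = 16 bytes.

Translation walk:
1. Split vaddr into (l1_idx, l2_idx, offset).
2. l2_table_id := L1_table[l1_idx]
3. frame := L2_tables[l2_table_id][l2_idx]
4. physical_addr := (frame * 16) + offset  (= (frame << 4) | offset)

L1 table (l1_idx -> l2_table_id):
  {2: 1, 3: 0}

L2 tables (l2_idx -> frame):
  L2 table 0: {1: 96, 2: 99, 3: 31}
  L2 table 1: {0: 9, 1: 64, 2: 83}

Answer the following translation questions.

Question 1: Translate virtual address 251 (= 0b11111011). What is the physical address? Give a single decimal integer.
vaddr = 251 = 0b11111011
Split: l1_idx=3, l2_idx=3, offset=11
L1[3] = 0
L2[0][3] = 31
paddr = 31 * 16 + 11 = 507

Answer: 507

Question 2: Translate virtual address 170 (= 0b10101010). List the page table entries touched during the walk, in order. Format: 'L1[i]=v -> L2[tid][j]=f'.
Answer: L1[2]=1 -> L2[1][2]=83

Derivation:
vaddr = 170 = 0b10101010
Split: l1_idx=2, l2_idx=2, offset=10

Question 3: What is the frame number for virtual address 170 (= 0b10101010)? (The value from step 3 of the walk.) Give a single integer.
vaddr = 170: l1_idx=2, l2_idx=2
L1[2] = 1; L2[1][2] = 83

Answer: 83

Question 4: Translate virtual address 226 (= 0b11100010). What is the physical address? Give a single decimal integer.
vaddr = 226 = 0b11100010
Split: l1_idx=3, l2_idx=2, offset=2
L1[3] = 0
L2[0][2] = 99
paddr = 99 * 16 + 2 = 1586

Answer: 1586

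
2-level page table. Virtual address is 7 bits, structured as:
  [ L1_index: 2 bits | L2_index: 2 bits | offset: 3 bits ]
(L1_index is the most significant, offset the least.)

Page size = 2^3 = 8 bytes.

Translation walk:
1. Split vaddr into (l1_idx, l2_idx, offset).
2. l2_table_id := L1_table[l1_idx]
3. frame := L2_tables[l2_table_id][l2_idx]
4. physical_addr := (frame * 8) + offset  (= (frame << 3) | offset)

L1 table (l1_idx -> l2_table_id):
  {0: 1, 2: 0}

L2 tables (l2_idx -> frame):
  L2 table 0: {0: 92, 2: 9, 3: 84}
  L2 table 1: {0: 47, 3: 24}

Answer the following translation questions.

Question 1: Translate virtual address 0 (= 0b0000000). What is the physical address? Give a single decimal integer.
vaddr = 0 = 0b0000000
Split: l1_idx=0, l2_idx=0, offset=0
L1[0] = 1
L2[1][0] = 47
paddr = 47 * 8 + 0 = 376

Answer: 376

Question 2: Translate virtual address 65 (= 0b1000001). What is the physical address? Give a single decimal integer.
vaddr = 65 = 0b1000001
Split: l1_idx=2, l2_idx=0, offset=1
L1[2] = 0
L2[0][0] = 92
paddr = 92 * 8 + 1 = 737

Answer: 737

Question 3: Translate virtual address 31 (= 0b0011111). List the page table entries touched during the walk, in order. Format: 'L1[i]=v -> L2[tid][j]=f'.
vaddr = 31 = 0b0011111
Split: l1_idx=0, l2_idx=3, offset=7

Answer: L1[0]=1 -> L2[1][3]=24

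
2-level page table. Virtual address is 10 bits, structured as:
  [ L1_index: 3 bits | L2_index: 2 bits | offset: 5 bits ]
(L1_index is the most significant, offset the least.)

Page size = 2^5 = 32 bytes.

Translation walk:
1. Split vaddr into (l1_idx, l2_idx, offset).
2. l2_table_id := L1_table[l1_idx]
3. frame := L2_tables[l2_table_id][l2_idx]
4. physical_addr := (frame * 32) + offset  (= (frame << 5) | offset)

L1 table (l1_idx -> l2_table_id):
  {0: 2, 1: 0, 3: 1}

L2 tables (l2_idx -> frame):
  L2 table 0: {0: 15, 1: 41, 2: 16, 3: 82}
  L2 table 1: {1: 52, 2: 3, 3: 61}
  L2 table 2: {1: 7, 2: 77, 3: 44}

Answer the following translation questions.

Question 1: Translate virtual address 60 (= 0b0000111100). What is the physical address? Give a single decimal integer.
Answer: 252

Derivation:
vaddr = 60 = 0b0000111100
Split: l1_idx=0, l2_idx=1, offset=28
L1[0] = 2
L2[2][1] = 7
paddr = 7 * 32 + 28 = 252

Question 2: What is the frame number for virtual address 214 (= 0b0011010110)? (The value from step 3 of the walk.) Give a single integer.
Answer: 16

Derivation:
vaddr = 214: l1_idx=1, l2_idx=2
L1[1] = 0; L2[0][2] = 16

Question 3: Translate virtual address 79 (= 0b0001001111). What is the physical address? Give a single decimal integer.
vaddr = 79 = 0b0001001111
Split: l1_idx=0, l2_idx=2, offset=15
L1[0] = 2
L2[2][2] = 77
paddr = 77 * 32 + 15 = 2479

Answer: 2479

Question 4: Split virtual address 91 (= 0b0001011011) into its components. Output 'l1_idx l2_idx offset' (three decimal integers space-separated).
Answer: 0 2 27

Derivation:
vaddr = 91 = 0b0001011011
  top 3 bits -> l1_idx = 0
  next 2 bits -> l2_idx = 2
  bottom 5 bits -> offset = 27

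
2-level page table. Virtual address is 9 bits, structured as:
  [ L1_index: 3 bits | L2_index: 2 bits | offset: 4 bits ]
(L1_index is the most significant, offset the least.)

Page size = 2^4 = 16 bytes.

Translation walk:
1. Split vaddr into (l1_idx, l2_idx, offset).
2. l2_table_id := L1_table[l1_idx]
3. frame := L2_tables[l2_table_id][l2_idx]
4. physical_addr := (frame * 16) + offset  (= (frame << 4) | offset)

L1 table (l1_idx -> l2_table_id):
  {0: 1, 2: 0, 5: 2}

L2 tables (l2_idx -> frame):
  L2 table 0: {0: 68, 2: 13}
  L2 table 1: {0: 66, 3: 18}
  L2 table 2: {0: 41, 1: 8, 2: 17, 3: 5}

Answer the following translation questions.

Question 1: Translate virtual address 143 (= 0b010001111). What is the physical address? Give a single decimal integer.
vaddr = 143 = 0b010001111
Split: l1_idx=2, l2_idx=0, offset=15
L1[2] = 0
L2[0][0] = 68
paddr = 68 * 16 + 15 = 1103

Answer: 1103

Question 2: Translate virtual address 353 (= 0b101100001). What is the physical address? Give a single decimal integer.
vaddr = 353 = 0b101100001
Split: l1_idx=5, l2_idx=2, offset=1
L1[5] = 2
L2[2][2] = 17
paddr = 17 * 16 + 1 = 273

Answer: 273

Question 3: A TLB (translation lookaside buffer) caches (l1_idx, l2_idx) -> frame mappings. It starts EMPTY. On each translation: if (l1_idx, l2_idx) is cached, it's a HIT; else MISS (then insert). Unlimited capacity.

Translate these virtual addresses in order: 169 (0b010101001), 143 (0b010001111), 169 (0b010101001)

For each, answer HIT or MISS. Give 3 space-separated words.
Answer: MISS MISS HIT

Derivation:
vaddr=169: (2,2) not in TLB -> MISS, insert
vaddr=143: (2,0) not in TLB -> MISS, insert
vaddr=169: (2,2) in TLB -> HIT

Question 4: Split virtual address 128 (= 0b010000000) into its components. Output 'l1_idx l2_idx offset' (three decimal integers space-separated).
vaddr = 128 = 0b010000000
  top 3 bits -> l1_idx = 2
  next 2 bits -> l2_idx = 0
  bottom 4 bits -> offset = 0

Answer: 2 0 0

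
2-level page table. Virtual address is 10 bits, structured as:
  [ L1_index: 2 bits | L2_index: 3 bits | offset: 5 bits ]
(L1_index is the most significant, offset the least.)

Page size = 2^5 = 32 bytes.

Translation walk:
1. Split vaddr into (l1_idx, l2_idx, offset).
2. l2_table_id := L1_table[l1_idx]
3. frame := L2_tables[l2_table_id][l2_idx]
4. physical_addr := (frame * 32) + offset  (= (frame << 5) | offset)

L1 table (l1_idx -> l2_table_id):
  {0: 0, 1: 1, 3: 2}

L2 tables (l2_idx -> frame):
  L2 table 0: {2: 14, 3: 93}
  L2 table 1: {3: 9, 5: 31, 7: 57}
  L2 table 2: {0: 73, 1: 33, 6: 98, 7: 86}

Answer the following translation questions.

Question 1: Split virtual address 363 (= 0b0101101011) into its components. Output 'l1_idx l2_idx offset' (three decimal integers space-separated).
Answer: 1 3 11

Derivation:
vaddr = 363 = 0b0101101011
  top 2 bits -> l1_idx = 1
  next 3 bits -> l2_idx = 3
  bottom 5 bits -> offset = 11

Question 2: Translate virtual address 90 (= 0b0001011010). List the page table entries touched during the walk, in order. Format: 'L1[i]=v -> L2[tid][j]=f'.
vaddr = 90 = 0b0001011010
Split: l1_idx=0, l2_idx=2, offset=26

Answer: L1[0]=0 -> L2[0][2]=14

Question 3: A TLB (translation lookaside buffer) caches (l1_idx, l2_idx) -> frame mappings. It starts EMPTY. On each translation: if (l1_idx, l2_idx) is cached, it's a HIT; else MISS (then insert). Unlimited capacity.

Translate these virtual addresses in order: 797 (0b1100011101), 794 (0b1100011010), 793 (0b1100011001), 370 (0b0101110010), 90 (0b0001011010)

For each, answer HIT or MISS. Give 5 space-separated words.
vaddr=797: (3,0) not in TLB -> MISS, insert
vaddr=794: (3,0) in TLB -> HIT
vaddr=793: (3,0) in TLB -> HIT
vaddr=370: (1,3) not in TLB -> MISS, insert
vaddr=90: (0,2) not in TLB -> MISS, insert

Answer: MISS HIT HIT MISS MISS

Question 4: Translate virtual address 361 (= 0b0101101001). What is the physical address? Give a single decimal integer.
vaddr = 361 = 0b0101101001
Split: l1_idx=1, l2_idx=3, offset=9
L1[1] = 1
L2[1][3] = 9
paddr = 9 * 32 + 9 = 297

Answer: 297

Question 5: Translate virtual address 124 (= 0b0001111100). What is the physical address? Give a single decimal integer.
Answer: 3004

Derivation:
vaddr = 124 = 0b0001111100
Split: l1_idx=0, l2_idx=3, offset=28
L1[0] = 0
L2[0][3] = 93
paddr = 93 * 32 + 28 = 3004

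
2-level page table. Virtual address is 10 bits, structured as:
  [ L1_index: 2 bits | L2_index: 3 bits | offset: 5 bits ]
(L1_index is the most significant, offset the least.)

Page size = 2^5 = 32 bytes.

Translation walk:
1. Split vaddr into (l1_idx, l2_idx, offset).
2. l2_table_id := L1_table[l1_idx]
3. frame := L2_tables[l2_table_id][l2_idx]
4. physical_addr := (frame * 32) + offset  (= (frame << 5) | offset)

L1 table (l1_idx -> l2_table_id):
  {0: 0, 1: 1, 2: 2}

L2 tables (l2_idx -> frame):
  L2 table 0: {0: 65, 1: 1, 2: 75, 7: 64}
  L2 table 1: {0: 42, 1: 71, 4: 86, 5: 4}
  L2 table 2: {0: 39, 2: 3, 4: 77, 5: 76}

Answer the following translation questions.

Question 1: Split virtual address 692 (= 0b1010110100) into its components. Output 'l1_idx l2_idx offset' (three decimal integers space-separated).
vaddr = 692 = 0b1010110100
  top 2 bits -> l1_idx = 2
  next 3 bits -> l2_idx = 5
  bottom 5 bits -> offset = 20

Answer: 2 5 20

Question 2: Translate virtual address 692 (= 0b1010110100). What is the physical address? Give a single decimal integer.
Answer: 2452

Derivation:
vaddr = 692 = 0b1010110100
Split: l1_idx=2, l2_idx=5, offset=20
L1[2] = 2
L2[2][5] = 76
paddr = 76 * 32 + 20 = 2452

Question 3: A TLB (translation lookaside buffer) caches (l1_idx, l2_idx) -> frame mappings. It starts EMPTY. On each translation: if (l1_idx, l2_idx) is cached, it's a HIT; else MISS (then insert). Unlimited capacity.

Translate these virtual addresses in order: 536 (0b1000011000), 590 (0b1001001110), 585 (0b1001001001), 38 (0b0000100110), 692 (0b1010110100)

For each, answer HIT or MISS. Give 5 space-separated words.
vaddr=536: (2,0) not in TLB -> MISS, insert
vaddr=590: (2,2) not in TLB -> MISS, insert
vaddr=585: (2,2) in TLB -> HIT
vaddr=38: (0,1) not in TLB -> MISS, insert
vaddr=692: (2,5) not in TLB -> MISS, insert

Answer: MISS MISS HIT MISS MISS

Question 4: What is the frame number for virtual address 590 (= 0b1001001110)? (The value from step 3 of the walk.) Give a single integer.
vaddr = 590: l1_idx=2, l2_idx=2
L1[2] = 2; L2[2][2] = 3

Answer: 3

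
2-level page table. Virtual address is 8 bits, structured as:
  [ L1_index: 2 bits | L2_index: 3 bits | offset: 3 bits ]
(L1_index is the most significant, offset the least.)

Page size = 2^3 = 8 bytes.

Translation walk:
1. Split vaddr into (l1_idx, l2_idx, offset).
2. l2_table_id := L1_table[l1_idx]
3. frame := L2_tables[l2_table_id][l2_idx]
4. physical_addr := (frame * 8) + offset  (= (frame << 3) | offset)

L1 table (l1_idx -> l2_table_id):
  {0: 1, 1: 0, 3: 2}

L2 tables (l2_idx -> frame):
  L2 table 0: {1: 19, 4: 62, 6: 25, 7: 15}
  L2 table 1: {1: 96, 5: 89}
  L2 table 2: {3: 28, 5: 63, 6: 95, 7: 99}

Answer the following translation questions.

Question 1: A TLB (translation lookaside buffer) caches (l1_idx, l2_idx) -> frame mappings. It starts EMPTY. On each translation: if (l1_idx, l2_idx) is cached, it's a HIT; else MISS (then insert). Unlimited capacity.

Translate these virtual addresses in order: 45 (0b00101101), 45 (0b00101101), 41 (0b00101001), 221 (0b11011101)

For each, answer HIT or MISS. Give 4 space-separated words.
Answer: MISS HIT HIT MISS

Derivation:
vaddr=45: (0,5) not in TLB -> MISS, insert
vaddr=45: (0,5) in TLB -> HIT
vaddr=41: (0,5) in TLB -> HIT
vaddr=221: (3,3) not in TLB -> MISS, insert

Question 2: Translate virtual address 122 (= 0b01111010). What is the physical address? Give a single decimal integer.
vaddr = 122 = 0b01111010
Split: l1_idx=1, l2_idx=7, offset=2
L1[1] = 0
L2[0][7] = 15
paddr = 15 * 8 + 2 = 122

Answer: 122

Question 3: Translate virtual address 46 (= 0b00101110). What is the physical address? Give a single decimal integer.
Answer: 718

Derivation:
vaddr = 46 = 0b00101110
Split: l1_idx=0, l2_idx=5, offset=6
L1[0] = 1
L2[1][5] = 89
paddr = 89 * 8 + 6 = 718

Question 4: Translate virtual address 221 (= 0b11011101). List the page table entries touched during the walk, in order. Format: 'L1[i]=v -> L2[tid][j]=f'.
Answer: L1[3]=2 -> L2[2][3]=28

Derivation:
vaddr = 221 = 0b11011101
Split: l1_idx=3, l2_idx=3, offset=5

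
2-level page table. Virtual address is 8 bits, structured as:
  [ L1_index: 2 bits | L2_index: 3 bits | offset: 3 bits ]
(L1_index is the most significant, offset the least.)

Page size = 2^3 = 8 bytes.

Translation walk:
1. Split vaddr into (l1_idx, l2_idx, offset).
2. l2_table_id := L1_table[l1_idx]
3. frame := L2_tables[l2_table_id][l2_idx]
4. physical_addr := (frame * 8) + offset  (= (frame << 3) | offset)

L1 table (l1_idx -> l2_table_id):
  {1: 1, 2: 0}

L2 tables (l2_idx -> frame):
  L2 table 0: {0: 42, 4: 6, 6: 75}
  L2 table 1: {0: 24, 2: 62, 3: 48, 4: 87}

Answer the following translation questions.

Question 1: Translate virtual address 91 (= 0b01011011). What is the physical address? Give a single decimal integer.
Answer: 387

Derivation:
vaddr = 91 = 0b01011011
Split: l1_idx=1, l2_idx=3, offset=3
L1[1] = 1
L2[1][3] = 48
paddr = 48 * 8 + 3 = 387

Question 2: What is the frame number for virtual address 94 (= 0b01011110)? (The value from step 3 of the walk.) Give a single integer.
vaddr = 94: l1_idx=1, l2_idx=3
L1[1] = 1; L2[1][3] = 48

Answer: 48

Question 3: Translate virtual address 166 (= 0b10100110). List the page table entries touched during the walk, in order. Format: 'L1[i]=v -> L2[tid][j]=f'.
vaddr = 166 = 0b10100110
Split: l1_idx=2, l2_idx=4, offset=6

Answer: L1[2]=0 -> L2[0][4]=6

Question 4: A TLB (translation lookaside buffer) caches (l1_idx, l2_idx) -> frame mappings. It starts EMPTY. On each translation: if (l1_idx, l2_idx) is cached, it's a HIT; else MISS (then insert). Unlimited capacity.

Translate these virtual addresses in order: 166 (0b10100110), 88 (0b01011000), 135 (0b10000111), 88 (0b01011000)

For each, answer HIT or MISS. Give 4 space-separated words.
Answer: MISS MISS MISS HIT

Derivation:
vaddr=166: (2,4) not in TLB -> MISS, insert
vaddr=88: (1,3) not in TLB -> MISS, insert
vaddr=135: (2,0) not in TLB -> MISS, insert
vaddr=88: (1,3) in TLB -> HIT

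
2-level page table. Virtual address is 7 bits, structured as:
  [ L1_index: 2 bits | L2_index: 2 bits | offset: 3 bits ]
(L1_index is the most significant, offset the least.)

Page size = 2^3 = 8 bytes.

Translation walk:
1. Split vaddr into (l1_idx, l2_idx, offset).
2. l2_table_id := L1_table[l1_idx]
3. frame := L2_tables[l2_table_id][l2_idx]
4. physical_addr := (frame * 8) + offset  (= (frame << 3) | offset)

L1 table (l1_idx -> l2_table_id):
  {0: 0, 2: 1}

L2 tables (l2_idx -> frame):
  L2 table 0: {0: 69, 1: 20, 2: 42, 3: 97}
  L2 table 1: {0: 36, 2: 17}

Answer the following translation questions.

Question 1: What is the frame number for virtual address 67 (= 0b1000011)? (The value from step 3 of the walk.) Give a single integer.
vaddr = 67: l1_idx=2, l2_idx=0
L1[2] = 1; L2[1][0] = 36

Answer: 36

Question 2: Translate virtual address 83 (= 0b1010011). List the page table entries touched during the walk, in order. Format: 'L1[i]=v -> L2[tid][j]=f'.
Answer: L1[2]=1 -> L2[1][2]=17

Derivation:
vaddr = 83 = 0b1010011
Split: l1_idx=2, l2_idx=2, offset=3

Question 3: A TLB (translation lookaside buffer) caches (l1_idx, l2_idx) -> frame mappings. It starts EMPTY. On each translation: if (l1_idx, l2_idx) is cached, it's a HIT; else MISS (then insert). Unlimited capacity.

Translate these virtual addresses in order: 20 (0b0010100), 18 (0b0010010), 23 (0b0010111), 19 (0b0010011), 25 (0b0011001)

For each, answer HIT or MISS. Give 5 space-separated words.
Answer: MISS HIT HIT HIT MISS

Derivation:
vaddr=20: (0,2) not in TLB -> MISS, insert
vaddr=18: (0,2) in TLB -> HIT
vaddr=23: (0,2) in TLB -> HIT
vaddr=19: (0,2) in TLB -> HIT
vaddr=25: (0,3) not in TLB -> MISS, insert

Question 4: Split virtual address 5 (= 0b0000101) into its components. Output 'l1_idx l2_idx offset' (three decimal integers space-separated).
Answer: 0 0 5

Derivation:
vaddr = 5 = 0b0000101
  top 2 bits -> l1_idx = 0
  next 2 bits -> l2_idx = 0
  bottom 3 bits -> offset = 5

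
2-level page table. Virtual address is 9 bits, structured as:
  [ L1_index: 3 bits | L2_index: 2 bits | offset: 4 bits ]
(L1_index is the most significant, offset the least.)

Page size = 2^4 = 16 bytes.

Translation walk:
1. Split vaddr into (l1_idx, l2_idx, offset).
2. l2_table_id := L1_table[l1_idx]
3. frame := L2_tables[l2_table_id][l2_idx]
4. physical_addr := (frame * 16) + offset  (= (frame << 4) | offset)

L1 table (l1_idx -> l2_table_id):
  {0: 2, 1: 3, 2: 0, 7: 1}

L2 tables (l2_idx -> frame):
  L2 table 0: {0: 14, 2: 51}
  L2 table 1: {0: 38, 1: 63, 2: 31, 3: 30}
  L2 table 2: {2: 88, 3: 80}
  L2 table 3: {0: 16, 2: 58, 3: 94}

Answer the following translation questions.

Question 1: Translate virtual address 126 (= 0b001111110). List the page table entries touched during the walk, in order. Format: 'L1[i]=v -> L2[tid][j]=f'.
Answer: L1[1]=3 -> L2[3][3]=94

Derivation:
vaddr = 126 = 0b001111110
Split: l1_idx=1, l2_idx=3, offset=14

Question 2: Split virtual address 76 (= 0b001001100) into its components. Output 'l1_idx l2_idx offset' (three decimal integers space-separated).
vaddr = 76 = 0b001001100
  top 3 bits -> l1_idx = 1
  next 2 bits -> l2_idx = 0
  bottom 4 bits -> offset = 12

Answer: 1 0 12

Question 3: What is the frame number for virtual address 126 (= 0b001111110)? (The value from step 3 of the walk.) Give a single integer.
Answer: 94

Derivation:
vaddr = 126: l1_idx=1, l2_idx=3
L1[1] = 3; L2[3][3] = 94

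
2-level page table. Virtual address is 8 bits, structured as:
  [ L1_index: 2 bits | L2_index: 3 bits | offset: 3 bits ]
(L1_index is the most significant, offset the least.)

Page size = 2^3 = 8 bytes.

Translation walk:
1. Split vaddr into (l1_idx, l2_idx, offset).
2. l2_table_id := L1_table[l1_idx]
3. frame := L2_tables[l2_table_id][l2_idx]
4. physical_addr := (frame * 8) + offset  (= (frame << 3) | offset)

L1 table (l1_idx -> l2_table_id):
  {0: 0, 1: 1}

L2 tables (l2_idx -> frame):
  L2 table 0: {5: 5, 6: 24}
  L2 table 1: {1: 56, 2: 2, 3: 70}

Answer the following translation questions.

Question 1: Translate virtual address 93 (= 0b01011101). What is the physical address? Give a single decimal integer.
Answer: 565

Derivation:
vaddr = 93 = 0b01011101
Split: l1_idx=1, l2_idx=3, offset=5
L1[1] = 1
L2[1][3] = 70
paddr = 70 * 8 + 5 = 565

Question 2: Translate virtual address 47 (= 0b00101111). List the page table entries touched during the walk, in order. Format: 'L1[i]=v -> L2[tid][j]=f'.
vaddr = 47 = 0b00101111
Split: l1_idx=0, l2_idx=5, offset=7

Answer: L1[0]=0 -> L2[0][5]=5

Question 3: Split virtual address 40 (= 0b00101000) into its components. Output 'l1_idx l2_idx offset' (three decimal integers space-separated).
vaddr = 40 = 0b00101000
  top 2 bits -> l1_idx = 0
  next 3 bits -> l2_idx = 5
  bottom 3 bits -> offset = 0

Answer: 0 5 0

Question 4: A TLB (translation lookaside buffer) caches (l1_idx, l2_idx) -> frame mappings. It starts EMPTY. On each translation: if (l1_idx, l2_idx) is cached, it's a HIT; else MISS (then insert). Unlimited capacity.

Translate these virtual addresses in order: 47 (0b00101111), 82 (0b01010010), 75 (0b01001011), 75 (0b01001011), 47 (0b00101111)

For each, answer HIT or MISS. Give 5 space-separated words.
vaddr=47: (0,5) not in TLB -> MISS, insert
vaddr=82: (1,2) not in TLB -> MISS, insert
vaddr=75: (1,1) not in TLB -> MISS, insert
vaddr=75: (1,1) in TLB -> HIT
vaddr=47: (0,5) in TLB -> HIT

Answer: MISS MISS MISS HIT HIT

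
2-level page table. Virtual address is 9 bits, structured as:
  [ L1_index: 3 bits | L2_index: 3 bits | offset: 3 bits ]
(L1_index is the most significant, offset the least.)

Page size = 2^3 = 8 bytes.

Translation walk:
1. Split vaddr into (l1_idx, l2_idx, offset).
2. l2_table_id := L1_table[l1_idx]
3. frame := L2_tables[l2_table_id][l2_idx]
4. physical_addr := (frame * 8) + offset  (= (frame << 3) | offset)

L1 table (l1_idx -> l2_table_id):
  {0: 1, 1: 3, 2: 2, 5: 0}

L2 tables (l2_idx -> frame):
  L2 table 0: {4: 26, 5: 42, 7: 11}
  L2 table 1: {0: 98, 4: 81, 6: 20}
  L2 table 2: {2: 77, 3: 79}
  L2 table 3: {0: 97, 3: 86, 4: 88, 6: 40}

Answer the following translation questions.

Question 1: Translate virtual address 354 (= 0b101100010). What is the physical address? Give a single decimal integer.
Answer: 210

Derivation:
vaddr = 354 = 0b101100010
Split: l1_idx=5, l2_idx=4, offset=2
L1[5] = 0
L2[0][4] = 26
paddr = 26 * 8 + 2 = 210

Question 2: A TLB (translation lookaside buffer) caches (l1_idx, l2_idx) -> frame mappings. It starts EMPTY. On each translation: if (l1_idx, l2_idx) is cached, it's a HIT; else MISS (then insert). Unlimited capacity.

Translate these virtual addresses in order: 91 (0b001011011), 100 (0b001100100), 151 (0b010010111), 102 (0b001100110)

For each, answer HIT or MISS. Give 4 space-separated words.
vaddr=91: (1,3) not in TLB -> MISS, insert
vaddr=100: (1,4) not in TLB -> MISS, insert
vaddr=151: (2,2) not in TLB -> MISS, insert
vaddr=102: (1,4) in TLB -> HIT

Answer: MISS MISS MISS HIT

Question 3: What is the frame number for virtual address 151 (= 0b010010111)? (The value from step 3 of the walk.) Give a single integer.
Answer: 77

Derivation:
vaddr = 151: l1_idx=2, l2_idx=2
L1[2] = 2; L2[2][2] = 77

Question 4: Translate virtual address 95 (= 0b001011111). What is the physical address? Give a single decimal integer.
Answer: 695

Derivation:
vaddr = 95 = 0b001011111
Split: l1_idx=1, l2_idx=3, offset=7
L1[1] = 3
L2[3][3] = 86
paddr = 86 * 8 + 7 = 695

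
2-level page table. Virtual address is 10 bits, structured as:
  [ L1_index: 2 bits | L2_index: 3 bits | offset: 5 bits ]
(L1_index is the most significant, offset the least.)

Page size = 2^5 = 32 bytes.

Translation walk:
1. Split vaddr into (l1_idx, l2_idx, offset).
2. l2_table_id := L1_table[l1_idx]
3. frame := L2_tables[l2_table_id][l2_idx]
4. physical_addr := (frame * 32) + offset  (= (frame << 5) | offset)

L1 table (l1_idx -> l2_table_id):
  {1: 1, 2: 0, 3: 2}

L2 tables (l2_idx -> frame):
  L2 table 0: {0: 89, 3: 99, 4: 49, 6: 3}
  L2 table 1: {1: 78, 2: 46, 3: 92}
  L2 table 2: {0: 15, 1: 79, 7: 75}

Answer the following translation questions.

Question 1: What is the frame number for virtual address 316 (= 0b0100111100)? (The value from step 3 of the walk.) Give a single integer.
Answer: 78

Derivation:
vaddr = 316: l1_idx=1, l2_idx=1
L1[1] = 1; L2[1][1] = 78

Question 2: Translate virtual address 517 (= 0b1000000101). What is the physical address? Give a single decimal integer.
Answer: 2853

Derivation:
vaddr = 517 = 0b1000000101
Split: l1_idx=2, l2_idx=0, offset=5
L1[2] = 0
L2[0][0] = 89
paddr = 89 * 32 + 5 = 2853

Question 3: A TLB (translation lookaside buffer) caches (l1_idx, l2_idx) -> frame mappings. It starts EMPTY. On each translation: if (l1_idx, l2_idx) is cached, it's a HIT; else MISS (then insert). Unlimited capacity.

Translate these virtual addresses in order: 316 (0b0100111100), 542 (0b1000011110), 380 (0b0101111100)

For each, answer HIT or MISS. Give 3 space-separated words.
Answer: MISS MISS MISS

Derivation:
vaddr=316: (1,1) not in TLB -> MISS, insert
vaddr=542: (2,0) not in TLB -> MISS, insert
vaddr=380: (1,3) not in TLB -> MISS, insert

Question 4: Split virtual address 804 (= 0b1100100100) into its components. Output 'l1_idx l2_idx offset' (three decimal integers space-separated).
vaddr = 804 = 0b1100100100
  top 2 bits -> l1_idx = 3
  next 3 bits -> l2_idx = 1
  bottom 5 bits -> offset = 4

Answer: 3 1 4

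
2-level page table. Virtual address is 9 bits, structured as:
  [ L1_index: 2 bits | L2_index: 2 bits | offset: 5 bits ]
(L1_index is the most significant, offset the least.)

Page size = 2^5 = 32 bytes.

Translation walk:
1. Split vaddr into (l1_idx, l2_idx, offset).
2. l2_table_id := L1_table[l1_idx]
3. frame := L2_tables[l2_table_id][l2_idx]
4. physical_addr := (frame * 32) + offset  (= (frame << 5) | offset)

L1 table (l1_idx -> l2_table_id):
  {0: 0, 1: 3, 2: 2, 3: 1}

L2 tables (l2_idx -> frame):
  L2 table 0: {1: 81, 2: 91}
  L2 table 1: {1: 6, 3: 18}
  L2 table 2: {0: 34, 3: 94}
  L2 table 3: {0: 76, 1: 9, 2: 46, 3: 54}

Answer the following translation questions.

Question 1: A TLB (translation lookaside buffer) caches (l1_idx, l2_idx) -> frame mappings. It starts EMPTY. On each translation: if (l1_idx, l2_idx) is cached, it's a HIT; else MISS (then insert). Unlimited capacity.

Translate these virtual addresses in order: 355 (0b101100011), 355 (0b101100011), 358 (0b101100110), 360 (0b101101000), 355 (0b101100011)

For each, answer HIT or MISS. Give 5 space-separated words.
vaddr=355: (2,3) not in TLB -> MISS, insert
vaddr=355: (2,3) in TLB -> HIT
vaddr=358: (2,3) in TLB -> HIT
vaddr=360: (2,3) in TLB -> HIT
vaddr=355: (2,3) in TLB -> HIT

Answer: MISS HIT HIT HIT HIT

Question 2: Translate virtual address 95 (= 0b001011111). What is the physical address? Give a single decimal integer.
Answer: 2943

Derivation:
vaddr = 95 = 0b001011111
Split: l1_idx=0, l2_idx=2, offset=31
L1[0] = 0
L2[0][2] = 91
paddr = 91 * 32 + 31 = 2943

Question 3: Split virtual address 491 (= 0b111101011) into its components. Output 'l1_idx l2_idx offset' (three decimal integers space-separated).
Answer: 3 3 11

Derivation:
vaddr = 491 = 0b111101011
  top 2 bits -> l1_idx = 3
  next 2 bits -> l2_idx = 3
  bottom 5 bits -> offset = 11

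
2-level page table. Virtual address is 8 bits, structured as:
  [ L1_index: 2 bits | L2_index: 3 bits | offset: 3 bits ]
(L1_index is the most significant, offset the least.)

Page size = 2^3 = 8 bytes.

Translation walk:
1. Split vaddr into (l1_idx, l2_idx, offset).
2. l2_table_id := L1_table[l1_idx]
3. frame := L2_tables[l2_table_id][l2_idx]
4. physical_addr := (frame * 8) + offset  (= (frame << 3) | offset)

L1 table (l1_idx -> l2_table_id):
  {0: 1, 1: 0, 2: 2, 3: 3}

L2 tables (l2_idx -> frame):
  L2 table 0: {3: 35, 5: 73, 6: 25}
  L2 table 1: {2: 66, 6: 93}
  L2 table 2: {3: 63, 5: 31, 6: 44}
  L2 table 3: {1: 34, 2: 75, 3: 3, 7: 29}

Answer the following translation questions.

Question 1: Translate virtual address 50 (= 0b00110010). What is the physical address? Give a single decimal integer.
vaddr = 50 = 0b00110010
Split: l1_idx=0, l2_idx=6, offset=2
L1[0] = 1
L2[1][6] = 93
paddr = 93 * 8 + 2 = 746

Answer: 746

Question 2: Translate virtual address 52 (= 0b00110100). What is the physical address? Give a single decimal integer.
vaddr = 52 = 0b00110100
Split: l1_idx=0, l2_idx=6, offset=4
L1[0] = 1
L2[1][6] = 93
paddr = 93 * 8 + 4 = 748

Answer: 748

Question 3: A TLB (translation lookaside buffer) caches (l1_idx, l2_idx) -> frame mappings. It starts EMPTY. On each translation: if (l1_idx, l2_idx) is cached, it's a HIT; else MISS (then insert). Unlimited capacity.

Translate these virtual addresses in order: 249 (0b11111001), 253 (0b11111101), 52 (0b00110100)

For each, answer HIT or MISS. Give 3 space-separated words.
vaddr=249: (3,7) not in TLB -> MISS, insert
vaddr=253: (3,7) in TLB -> HIT
vaddr=52: (0,6) not in TLB -> MISS, insert

Answer: MISS HIT MISS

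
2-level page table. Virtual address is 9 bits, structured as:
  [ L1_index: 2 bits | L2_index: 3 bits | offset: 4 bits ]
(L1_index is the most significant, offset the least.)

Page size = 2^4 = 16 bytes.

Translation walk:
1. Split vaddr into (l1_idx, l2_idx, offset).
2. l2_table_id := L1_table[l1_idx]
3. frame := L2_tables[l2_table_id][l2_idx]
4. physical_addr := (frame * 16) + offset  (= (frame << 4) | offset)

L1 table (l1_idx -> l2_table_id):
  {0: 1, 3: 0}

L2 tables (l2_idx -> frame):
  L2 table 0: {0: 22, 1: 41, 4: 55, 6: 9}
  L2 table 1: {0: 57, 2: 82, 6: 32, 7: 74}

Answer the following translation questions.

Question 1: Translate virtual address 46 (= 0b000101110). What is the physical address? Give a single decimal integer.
Answer: 1326

Derivation:
vaddr = 46 = 0b000101110
Split: l1_idx=0, l2_idx=2, offset=14
L1[0] = 1
L2[1][2] = 82
paddr = 82 * 16 + 14 = 1326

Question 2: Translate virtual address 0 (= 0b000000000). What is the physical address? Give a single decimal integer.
vaddr = 0 = 0b000000000
Split: l1_idx=0, l2_idx=0, offset=0
L1[0] = 1
L2[1][0] = 57
paddr = 57 * 16 + 0 = 912

Answer: 912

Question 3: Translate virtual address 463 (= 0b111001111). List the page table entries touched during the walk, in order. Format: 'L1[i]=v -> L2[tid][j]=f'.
Answer: L1[3]=0 -> L2[0][4]=55

Derivation:
vaddr = 463 = 0b111001111
Split: l1_idx=3, l2_idx=4, offset=15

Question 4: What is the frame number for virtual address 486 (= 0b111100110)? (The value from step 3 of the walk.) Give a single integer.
Answer: 9

Derivation:
vaddr = 486: l1_idx=3, l2_idx=6
L1[3] = 0; L2[0][6] = 9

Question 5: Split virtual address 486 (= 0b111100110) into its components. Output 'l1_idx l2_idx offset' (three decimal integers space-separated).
Answer: 3 6 6

Derivation:
vaddr = 486 = 0b111100110
  top 2 bits -> l1_idx = 3
  next 3 bits -> l2_idx = 6
  bottom 4 bits -> offset = 6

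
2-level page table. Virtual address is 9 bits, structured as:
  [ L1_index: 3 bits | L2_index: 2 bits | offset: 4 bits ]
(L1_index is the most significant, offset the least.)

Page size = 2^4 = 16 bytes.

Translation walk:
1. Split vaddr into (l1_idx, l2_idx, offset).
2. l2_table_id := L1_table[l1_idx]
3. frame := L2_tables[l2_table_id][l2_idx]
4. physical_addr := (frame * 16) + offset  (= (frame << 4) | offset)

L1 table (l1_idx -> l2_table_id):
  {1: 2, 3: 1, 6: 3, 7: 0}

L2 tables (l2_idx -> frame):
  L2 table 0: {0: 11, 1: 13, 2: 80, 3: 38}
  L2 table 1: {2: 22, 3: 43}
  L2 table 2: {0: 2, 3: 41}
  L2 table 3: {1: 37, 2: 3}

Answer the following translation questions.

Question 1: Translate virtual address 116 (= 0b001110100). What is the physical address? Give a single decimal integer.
vaddr = 116 = 0b001110100
Split: l1_idx=1, l2_idx=3, offset=4
L1[1] = 2
L2[2][3] = 41
paddr = 41 * 16 + 4 = 660

Answer: 660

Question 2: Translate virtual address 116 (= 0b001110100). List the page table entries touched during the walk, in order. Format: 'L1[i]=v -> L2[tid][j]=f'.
vaddr = 116 = 0b001110100
Split: l1_idx=1, l2_idx=3, offset=4

Answer: L1[1]=2 -> L2[2][3]=41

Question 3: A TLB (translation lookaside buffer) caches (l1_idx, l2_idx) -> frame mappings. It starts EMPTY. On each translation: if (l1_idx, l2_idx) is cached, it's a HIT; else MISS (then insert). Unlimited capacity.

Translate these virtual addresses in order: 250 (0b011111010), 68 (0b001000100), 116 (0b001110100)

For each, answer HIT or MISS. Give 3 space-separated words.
Answer: MISS MISS MISS

Derivation:
vaddr=250: (3,3) not in TLB -> MISS, insert
vaddr=68: (1,0) not in TLB -> MISS, insert
vaddr=116: (1,3) not in TLB -> MISS, insert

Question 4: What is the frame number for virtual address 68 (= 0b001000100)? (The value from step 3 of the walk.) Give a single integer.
Answer: 2

Derivation:
vaddr = 68: l1_idx=1, l2_idx=0
L1[1] = 2; L2[2][0] = 2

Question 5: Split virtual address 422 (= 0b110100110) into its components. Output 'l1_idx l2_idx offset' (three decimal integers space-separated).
Answer: 6 2 6

Derivation:
vaddr = 422 = 0b110100110
  top 3 bits -> l1_idx = 6
  next 2 bits -> l2_idx = 2
  bottom 4 bits -> offset = 6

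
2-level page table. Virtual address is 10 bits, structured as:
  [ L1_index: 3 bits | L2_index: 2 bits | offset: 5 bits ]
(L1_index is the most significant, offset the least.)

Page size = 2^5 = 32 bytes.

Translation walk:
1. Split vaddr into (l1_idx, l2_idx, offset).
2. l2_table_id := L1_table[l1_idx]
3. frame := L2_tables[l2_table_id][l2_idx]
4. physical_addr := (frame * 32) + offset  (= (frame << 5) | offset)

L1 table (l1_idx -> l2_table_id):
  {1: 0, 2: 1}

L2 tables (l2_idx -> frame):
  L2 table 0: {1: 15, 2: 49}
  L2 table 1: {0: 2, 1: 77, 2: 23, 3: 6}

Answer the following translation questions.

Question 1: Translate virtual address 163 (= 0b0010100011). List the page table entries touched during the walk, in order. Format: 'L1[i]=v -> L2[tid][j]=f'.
vaddr = 163 = 0b0010100011
Split: l1_idx=1, l2_idx=1, offset=3

Answer: L1[1]=0 -> L2[0][1]=15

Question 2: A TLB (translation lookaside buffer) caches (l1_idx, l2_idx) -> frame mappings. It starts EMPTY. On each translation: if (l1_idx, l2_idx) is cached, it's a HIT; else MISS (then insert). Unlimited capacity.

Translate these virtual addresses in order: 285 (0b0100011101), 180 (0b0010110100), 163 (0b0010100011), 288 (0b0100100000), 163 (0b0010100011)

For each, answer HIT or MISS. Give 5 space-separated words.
vaddr=285: (2,0) not in TLB -> MISS, insert
vaddr=180: (1,1) not in TLB -> MISS, insert
vaddr=163: (1,1) in TLB -> HIT
vaddr=288: (2,1) not in TLB -> MISS, insert
vaddr=163: (1,1) in TLB -> HIT

Answer: MISS MISS HIT MISS HIT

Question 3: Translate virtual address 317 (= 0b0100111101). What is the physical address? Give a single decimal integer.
Answer: 2493

Derivation:
vaddr = 317 = 0b0100111101
Split: l1_idx=2, l2_idx=1, offset=29
L1[2] = 1
L2[1][1] = 77
paddr = 77 * 32 + 29 = 2493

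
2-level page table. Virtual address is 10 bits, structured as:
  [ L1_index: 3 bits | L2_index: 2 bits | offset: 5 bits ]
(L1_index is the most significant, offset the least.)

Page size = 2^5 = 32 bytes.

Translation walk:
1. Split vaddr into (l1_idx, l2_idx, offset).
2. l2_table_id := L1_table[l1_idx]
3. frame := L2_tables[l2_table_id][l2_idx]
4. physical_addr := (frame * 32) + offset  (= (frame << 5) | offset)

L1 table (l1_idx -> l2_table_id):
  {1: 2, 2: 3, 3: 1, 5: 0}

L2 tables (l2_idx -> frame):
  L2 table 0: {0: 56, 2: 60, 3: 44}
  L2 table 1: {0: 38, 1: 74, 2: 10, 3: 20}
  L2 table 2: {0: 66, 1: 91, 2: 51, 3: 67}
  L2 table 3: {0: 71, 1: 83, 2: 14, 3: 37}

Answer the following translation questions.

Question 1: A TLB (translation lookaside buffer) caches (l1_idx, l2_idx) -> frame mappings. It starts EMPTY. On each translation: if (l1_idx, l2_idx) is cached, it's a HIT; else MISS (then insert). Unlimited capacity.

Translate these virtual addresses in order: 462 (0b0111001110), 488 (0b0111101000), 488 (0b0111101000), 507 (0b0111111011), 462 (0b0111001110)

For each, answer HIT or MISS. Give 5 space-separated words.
vaddr=462: (3,2) not in TLB -> MISS, insert
vaddr=488: (3,3) not in TLB -> MISS, insert
vaddr=488: (3,3) in TLB -> HIT
vaddr=507: (3,3) in TLB -> HIT
vaddr=462: (3,2) in TLB -> HIT

Answer: MISS MISS HIT HIT HIT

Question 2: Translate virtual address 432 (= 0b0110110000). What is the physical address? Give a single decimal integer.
Answer: 2384

Derivation:
vaddr = 432 = 0b0110110000
Split: l1_idx=3, l2_idx=1, offset=16
L1[3] = 1
L2[1][1] = 74
paddr = 74 * 32 + 16 = 2384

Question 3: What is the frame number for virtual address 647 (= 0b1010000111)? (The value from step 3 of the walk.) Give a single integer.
vaddr = 647: l1_idx=5, l2_idx=0
L1[5] = 0; L2[0][0] = 56

Answer: 56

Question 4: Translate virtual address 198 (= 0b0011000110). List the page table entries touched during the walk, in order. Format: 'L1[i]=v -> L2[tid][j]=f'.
vaddr = 198 = 0b0011000110
Split: l1_idx=1, l2_idx=2, offset=6

Answer: L1[1]=2 -> L2[2][2]=51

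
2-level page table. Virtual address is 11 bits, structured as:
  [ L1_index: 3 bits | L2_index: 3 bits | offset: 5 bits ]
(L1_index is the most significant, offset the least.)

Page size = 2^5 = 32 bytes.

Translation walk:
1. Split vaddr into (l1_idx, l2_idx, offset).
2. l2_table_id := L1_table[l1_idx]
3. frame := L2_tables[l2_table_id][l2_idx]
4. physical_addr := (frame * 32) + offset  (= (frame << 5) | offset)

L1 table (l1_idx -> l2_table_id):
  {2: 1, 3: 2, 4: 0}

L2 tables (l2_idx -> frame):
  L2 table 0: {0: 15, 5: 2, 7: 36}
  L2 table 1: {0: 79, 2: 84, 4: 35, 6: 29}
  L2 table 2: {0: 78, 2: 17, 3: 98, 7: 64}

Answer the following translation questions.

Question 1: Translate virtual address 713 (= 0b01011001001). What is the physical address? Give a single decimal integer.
vaddr = 713 = 0b01011001001
Split: l1_idx=2, l2_idx=6, offset=9
L1[2] = 1
L2[1][6] = 29
paddr = 29 * 32 + 9 = 937

Answer: 937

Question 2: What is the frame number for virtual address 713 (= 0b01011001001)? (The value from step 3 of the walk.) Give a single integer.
vaddr = 713: l1_idx=2, l2_idx=6
L1[2] = 1; L2[1][6] = 29

Answer: 29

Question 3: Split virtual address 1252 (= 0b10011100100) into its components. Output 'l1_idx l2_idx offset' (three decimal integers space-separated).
Answer: 4 7 4

Derivation:
vaddr = 1252 = 0b10011100100
  top 3 bits -> l1_idx = 4
  next 3 bits -> l2_idx = 7
  bottom 5 bits -> offset = 4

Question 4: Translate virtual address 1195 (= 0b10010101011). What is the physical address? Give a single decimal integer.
vaddr = 1195 = 0b10010101011
Split: l1_idx=4, l2_idx=5, offset=11
L1[4] = 0
L2[0][5] = 2
paddr = 2 * 32 + 11 = 75

Answer: 75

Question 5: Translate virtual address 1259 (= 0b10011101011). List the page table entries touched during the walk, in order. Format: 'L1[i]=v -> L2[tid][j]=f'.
vaddr = 1259 = 0b10011101011
Split: l1_idx=4, l2_idx=7, offset=11

Answer: L1[4]=0 -> L2[0][7]=36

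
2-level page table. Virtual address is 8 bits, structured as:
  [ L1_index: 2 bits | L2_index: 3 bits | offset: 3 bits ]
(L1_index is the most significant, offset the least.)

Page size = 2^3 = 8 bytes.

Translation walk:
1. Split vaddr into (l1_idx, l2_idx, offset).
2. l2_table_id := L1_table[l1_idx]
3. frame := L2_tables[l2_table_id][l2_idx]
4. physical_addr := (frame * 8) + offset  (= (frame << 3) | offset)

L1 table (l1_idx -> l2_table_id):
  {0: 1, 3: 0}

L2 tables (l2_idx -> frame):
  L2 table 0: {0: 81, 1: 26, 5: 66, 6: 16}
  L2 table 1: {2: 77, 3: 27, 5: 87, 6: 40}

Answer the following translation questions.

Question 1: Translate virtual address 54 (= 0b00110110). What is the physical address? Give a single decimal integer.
Answer: 326

Derivation:
vaddr = 54 = 0b00110110
Split: l1_idx=0, l2_idx=6, offset=6
L1[0] = 1
L2[1][6] = 40
paddr = 40 * 8 + 6 = 326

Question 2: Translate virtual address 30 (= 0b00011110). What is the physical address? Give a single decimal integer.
Answer: 222

Derivation:
vaddr = 30 = 0b00011110
Split: l1_idx=0, l2_idx=3, offset=6
L1[0] = 1
L2[1][3] = 27
paddr = 27 * 8 + 6 = 222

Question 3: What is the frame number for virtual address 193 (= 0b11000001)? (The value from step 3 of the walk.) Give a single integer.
vaddr = 193: l1_idx=3, l2_idx=0
L1[3] = 0; L2[0][0] = 81

Answer: 81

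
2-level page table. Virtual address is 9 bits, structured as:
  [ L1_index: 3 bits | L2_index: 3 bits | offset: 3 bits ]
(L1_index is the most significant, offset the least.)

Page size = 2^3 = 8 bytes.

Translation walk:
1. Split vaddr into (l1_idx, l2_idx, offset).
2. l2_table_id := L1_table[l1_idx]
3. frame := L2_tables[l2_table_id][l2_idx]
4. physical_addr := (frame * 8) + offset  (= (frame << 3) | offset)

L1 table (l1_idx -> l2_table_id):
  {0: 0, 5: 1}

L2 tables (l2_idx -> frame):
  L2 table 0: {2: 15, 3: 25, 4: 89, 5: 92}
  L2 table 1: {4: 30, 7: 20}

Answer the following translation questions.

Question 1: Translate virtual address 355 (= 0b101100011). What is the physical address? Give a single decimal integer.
Answer: 243

Derivation:
vaddr = 355 = 0b101100011
Split: l1_idx=5, l2_idx=4, offset=3
L1[5] = 1
L2[1][4] = 30
paddr = 30 * 8 + 3 = 243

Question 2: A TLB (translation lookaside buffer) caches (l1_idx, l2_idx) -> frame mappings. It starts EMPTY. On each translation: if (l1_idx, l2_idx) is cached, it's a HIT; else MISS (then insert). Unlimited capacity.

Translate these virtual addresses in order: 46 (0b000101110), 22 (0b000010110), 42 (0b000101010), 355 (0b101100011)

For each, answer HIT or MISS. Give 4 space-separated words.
Answer: MISS MISS HIT MISS

Derivation:
vaddr=46: (0,5) not in TLB -> MISS, insert
vaddr=22: (0,2) not in TLB -> MISS, insert
vaddr=42: (0,5) in TLB -> HIT
vaddr=355: (5,4) not in TLB -> MISS, insert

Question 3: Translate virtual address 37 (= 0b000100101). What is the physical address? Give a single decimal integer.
vaddr = 37 = 0b000100101
Split: l1_idx=0, l2_idx=4, offset=5
L1[0] = 0
L2[0][4] = 89
paddr = 89 * 8 + 5 = 717

Answer: 717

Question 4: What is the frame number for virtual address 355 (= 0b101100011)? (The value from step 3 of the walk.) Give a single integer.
Answer: 30

Derivation:
vaddr = 355: l1_idx=5, l2_idx=4
L1[5] = 1; L2[1][4] = 30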